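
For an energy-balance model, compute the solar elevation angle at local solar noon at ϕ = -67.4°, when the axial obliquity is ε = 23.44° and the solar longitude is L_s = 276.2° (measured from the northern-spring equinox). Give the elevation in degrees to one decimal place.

Solar declination: sin δ = sin ε · sin L_s = sin 23.44° × sin 276.2° = -0.39546, so δ = -23.295°.
At local noon the hour angle is zero, so the zenith angle equals |ϕ − δ| = |-67.4° − (-23.295°)| = 44.105°.
Elevation = 90° − 44.105° = 45.9°.

45.9°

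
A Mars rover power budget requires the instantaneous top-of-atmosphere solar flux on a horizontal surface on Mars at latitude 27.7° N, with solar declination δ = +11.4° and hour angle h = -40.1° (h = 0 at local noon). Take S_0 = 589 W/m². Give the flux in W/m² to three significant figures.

445 W/m²

cos θ_z = sin ϕ sin δ + cos ϕ cos δ cos h = 0.091879 + 0.663895 = 0.755774.
Flux = S_0 · cos θ_z = 589 × 0.755774 = 445.2 W/m².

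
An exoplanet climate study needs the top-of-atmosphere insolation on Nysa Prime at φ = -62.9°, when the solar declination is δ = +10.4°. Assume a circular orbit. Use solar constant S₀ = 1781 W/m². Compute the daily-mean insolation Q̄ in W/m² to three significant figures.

Q̄ ≈ 127 W/m²

cos H₀ = −tan(-62.9°) tan(+10.400°) = 0.3587, H₀ = 1.2040 rad.
Bracket: H₀ sin φ sin δ + cos φ cos δ sin H₀ = 1.2040×-0.89021×0.18052 + 0.45554×0.98357×0.93347 = -0.193484 + 0.418246 = 0.224762.
Q̄ = (S₀/π) × [bracket] = (1781/π) × 0.224762 = 127.4 W/m².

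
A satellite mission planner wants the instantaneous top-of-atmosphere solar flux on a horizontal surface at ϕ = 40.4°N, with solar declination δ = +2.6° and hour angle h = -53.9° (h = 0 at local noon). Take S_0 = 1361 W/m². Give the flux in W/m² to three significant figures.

cos θ_z = sin ϕ sin δ + cos ϕ cos δ cos h = 0.029401 + 0.448234 = 0.477635.
Flux = S_0 · cos θ_z = 1361 × 0.477635 = 650.1 W/m².

650 W/m²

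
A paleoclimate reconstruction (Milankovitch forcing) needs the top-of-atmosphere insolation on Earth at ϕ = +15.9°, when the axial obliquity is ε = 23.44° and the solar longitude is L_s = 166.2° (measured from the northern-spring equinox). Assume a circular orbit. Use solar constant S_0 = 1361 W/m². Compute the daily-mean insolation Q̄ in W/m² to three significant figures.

Solar declination: sin δ = sin ε · sin L_s = sin 23.44° × sin 166.2° = 0.09489, so δ = +5.445°.
cos h₀ = −tan(+15.9°) tan(+5.445°) = -0.0272, h₀ = 1.5980 rad.
Bracket: h₀ sin ϕ sin δ + cos ϕ cos δ sin h₀ = 1.5980×0.27396×0.09489 + 0.96174×0.99549×0.99963 = 0.041542 + 0.957048 = 0.998590.
Q̄ = (S_0/π) × [bracket] = (1361/π) × 0.998590 = 432.6 W/m².

Q̄ ≈ 433 W/m²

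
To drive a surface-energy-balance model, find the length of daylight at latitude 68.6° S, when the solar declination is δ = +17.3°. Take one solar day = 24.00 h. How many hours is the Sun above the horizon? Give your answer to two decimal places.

4.98 h

cos h₀ = −tan ϕ · tan δ = −tan(-68.6°) × tan(+17.300°) = 0.7948, so h₀ = 0.6522 rad = 37.37°.
Daylight = 2h₀/(2π) × 24.00 h = (0.6522/π) × 24.00 = 4.98 h.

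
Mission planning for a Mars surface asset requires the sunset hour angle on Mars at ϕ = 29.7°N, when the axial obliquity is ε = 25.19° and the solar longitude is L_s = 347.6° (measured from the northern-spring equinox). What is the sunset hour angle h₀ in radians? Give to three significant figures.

Solar declination: sin δ = sin ε · sin L_s = sin 25.19° × sin 347.6° = -0.09140, so δ = -5.244°.
cos h₀ = −tan ϕ · tan δ = −tan(+29.7°) × tan(-5.244°) = 0.0524, so h₀ = 1.5184 rad = 87.00°.

h₀ = 1.52 rad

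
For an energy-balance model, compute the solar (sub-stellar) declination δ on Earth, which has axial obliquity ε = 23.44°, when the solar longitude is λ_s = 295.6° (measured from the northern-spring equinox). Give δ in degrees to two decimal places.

δ = -21.02°

sin δ = sin ε · sin λ_s = sin 23.44° × sin 295.6° = -0.358739.
δ = arcsin(-0.358739) = -21.02°.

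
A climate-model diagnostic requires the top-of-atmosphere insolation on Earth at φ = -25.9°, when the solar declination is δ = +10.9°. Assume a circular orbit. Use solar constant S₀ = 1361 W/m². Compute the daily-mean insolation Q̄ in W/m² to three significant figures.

Q̄ ≈ 328 W/m²

cos H₀ = −tan(-25.9°) tan(+10.900°) = 0.0935, H₀ = 1.4772 rad.
Bracket: H₀ sin φ sin δ + cos φ cos δ sin H₀ = 1.4772×-0.43680×0.18910 + 0.89956×0.98196×0.99562 = -0.122015 + 0.879463 = 0.757448.
Q̄ = (S₀/π) × [bracket] = (1361/π) × 0.757448 = 328.1 W/m².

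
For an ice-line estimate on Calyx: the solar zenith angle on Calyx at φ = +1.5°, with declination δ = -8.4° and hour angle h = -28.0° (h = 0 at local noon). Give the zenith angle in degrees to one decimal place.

θ_z = 29.6°

cos θ_z = sin φ sin δ + cos φ cos δ cos h = -0.003824 + 0.873176 = 0.869352.
θ_z = arccos(0.869352) = 29.6°.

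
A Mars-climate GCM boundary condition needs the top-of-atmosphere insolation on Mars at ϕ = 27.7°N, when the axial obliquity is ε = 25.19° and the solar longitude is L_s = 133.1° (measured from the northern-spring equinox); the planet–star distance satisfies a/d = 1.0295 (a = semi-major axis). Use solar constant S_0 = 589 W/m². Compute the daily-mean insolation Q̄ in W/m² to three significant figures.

Solar declination: sin δ = sin ε · sin L_s = sin 25.19° × sin 133.1° = 0.31077, so δ = +18.106°.
cos h₀ = −tan(+27.7°) tan(+18.106°) = -0.1717, h₀ = 1.7433 rad.
Bracket: h₀ sin ϕ sin δ + cos ϕ cos δ sin h₀ = 1.7433×0.46484×0.31077 + 0.88539×0.95048×0.98516 = 0.251834 + 0.829057 = 1.080891.
Inverse-square distance factor (a/d)² = 1.0295² = 1.059870.
Q̄ = (S_0/π) × 1.059870 × [bracket] = (589/π) × 1.059870 × 1.080891 = 214.8 W/m².

Q̄ ≈ 215 W/m²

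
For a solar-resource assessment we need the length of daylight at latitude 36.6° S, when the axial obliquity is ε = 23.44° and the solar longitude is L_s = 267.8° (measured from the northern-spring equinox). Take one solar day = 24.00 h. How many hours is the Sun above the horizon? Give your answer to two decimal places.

Solar declination: sin δ = sin ε · sin L_s = sin 23.44° × sin 267.8° = -0.39750, so δ = -23.422°.
cos h₀ = −tan ϕ · tan δ = −tan(-36.6°) × tan(-23.422°) = -0.3217, so h₀ = 1.8983 rad = 108.77°.
Daylight = 2h₀/(2π) × 24.00 h = (1.8983/π) × 24.00 = 14.50 h.

14.50 h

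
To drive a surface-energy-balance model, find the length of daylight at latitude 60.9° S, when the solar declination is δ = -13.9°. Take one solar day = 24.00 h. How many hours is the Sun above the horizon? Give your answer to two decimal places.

cos H₀ = −tan φ · tan δ = −tan(-60.9°) × tan(-13.900°) = -0.4446, so H₀ = 2.0316 rad = 116.40°.
Daylight = 2H₀/(2π) × 24.00 h = (2.0316/π) × 24.00 = 15.52 h.

15.52 h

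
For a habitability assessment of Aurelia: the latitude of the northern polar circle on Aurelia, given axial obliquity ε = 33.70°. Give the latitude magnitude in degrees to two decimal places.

The polar circle is the lowest latitude that experiences at least one full rotation of continuous daylight at the northern-summer solstice; it lies at |ϕ| = 90° − ε = 90° − 33.70° = 56.30°.

56.30°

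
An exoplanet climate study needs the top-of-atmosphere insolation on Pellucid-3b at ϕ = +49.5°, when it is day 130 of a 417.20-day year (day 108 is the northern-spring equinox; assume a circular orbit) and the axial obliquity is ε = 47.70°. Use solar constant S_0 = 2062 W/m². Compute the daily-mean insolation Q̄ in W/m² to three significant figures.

Q̄ ≈ 620 W/m²

Solar longitude: L_s = 360° × (130 − 108)/417.20 = 18.984°.
sin δ = sin 47.70° × sin 18.984° = 0.24060, so δ = +13.922°.
cos h₀ = −tan(+49.5°) tan(+13.922°) = -0.2902, h₀ = 1.8653 rad.
Bracket: h₀ sin ϕ sin δ + cos ϕ cos δ sin h₀ = 1.8653×0.76041×0.24060 + 0.64945×0.97062×0.95696 = 0.341265 + 0.603238 = 0.944503.
Q̄ = (S_0/π) × [bracket] = (2062/π) × 0.944503 = 619.9 W/m².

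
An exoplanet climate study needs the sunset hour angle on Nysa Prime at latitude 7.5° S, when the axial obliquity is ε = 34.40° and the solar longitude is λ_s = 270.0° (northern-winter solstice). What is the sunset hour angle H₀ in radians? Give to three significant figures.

Solar declination: sin δ = sin ε · sin λ_s = sin 34.40° × sin 270.0° = -0.56497, so δ = -34.400°.
cos H₀ = −tan φ · tan δ = −tan(-7.5°) × tan(-34.400°) = -0.0901, so H₀ = 1.6611 rad = 95.17°.

H₀ = 1.66 rad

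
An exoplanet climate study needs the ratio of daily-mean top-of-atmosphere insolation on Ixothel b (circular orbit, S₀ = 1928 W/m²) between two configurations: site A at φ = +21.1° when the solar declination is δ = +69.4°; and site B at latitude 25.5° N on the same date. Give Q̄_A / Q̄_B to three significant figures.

Q̄_A / Q̄_B ≈ 0.836

— Configuration A (φ=+21.1°):
cos H₀ = −tan(+21.1°) tan(+69.400°) = -1.0266 ≤ −1 ⇒ polar day, H₀ = π.
Bracket: H₀ sin φ sin δ + cos φ cos δ sin H₀ = 3.1416×0.36000×0.93606 + 0.93295×0.35184×0.00000 = 1.058661 + 0.000000 = 1.058661.
Q̄ = (S₀/π) × [bracket] = (1928/π) × 1.058661 = 649.70 W/m².
— Configuration B (φ=+25.5°):
cos H₀ = −tan(+25.5°) tan(+69.400°) = -1.2690 ≤ −1 ⇒ polar day, H₀ = π.
Bracket: H₀ sin φ sin δ + cos φ cos δ sin H₀ = 3.1416×0.43051×0.93606 + 0.90259×0.35184×0.00000 = 1.266012 + 0.000000 = 1.266012.
Q̄ = (S₀/π) × [bracket] = (1928/π) × 1.266012 = 776.95 W/m².
Ratio Q̄_A / Q̄_B = 649.70 / 776.95 = 0.8362.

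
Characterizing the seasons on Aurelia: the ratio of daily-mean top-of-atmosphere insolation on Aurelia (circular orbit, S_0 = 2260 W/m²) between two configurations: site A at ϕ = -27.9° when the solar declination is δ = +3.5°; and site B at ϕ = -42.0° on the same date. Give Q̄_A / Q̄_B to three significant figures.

Q̄_A / Q̄_B ≈ 1.23

— Configuration A (ϕ=-27.9°):
cos h₀ = −tan(-27.9°) tan(+3.500°) = 0.0324, h₀ = 1.5384 rad.
Bracket: h₀ sin ϕ sin δ + cos ϕ cos δ sin h₀ = 1.5384×-0.46793×0.06105 + 0.88377×0.99813×0.99948 = -0.043948 + 0.881659 = 0.837711.
Q̄ = (S_0/π) × [bracket] = (2260/π) × 0.837711 = 602.63 W/m².
— Configuration B (ϕ=-42.0°):
cos h₀ = −tan(-42.0°) tan(+3.500°) = 0.0551, h₀ = 1.5157 rad.
Bracket: h₀ sin ϕ sin δ + cos ϕ cos δ sin h₀ = 1.5157×-0.66913×0.06105 + 0.74314×0.99813×0.99848 = -0.061917 + 0.740623 = 0.678706.
Q̄ = (S_0/π) × [bracket] = (2260/π) × 0.678706 = 488.25 W/m².
Ratio Q̄_A / Q̄_B = 602.63 / 488.25 = 1.234.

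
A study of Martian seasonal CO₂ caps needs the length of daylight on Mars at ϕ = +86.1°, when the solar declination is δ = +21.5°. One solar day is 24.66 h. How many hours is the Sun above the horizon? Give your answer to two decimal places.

Sunrise equation: cos h₀ = −tan ϕ · tan δ = -5.7781 ≤ −1, so the Sun never sets (polar day) and h₀ = π.
Daylight = 2h₀/(2π) × 24.66 h = (3.1416/π) × 24.66 = 24.66 h.

24.66 h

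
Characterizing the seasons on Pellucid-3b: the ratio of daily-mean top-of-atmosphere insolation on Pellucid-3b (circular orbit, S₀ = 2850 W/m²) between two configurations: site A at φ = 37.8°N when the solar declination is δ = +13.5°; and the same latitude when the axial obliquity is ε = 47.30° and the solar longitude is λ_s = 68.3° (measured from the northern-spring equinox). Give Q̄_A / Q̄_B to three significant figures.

Q̄_A / Q̄_B ≈ 0.722

— Configuration A (φ=+37.8°):
cos H₀ = −tan(+37.8°) tan(+13.500°) = -0.1862, H₀ = 1.7581 rad.
Bracket: H₀ sin φ sin δ + cos φ cos δ sin H₀ = 1.7581×0.61291×0.23345 + 0.79016×0.97237×0.98251 = 0.251556 + 0.754890 = 1.006446.
Q̄ = (S₀/π) × [bracket] = (2850/π) × 1.006446 = 913.03 W/m².
— Configuration B (φ=+37.8°):
Solar declination: sin δ = sin ε · sin λ_s = sin 47.30° × sin 68.3° = 0.68283, so δ = +43.065°.
cos H₀ = −tan(+37.8°) tan(+43.065°) = -0.7250, H₀ = 2.3818 rad.
Bracket: H₀ sin φ sin δ + cos φ cos δ sin H₀ = 2.3818×0.61291×0.68283 + 0.79016×0.73057×0.68876 = 0.996815 + 0.397599 = 1.394414.
Q̄ = (S₀/π) × [bracket] = (2850/π) × 1.394414 = 1265.0 W/m².
Ratio Q̄_A / Q̄_B = 913.03 / 1265.0 = 0.7218.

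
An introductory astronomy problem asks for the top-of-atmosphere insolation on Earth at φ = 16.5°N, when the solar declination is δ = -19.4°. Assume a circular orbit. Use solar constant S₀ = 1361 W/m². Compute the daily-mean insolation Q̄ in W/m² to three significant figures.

cos H₀ = −tan(+16.5°) tan(-19.400°) = 0.1043, H₀ = 1.4663 rad.
Bracket: H₀ sin φ sin δ + cos φ cos δ sin H₀ = 1.4663×0.28402×-0.33216 + 0.95882×0.94322×0.99454 = -0.138331 + 0.899440 = 0.761109.
Q̄ = (S₀/π) × [bracket] = (1361/π) × 0.761109 = 329.7 W/m².

Q̄ ≈ 330 W/m²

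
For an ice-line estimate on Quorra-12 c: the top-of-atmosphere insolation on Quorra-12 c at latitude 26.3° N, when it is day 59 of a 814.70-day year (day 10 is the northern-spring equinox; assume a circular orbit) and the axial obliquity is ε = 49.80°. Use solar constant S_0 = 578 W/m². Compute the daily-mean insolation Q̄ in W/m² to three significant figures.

Solar longitude: L_s = 360° × (59 − 10)/814.70 = 21.652°.
sin δ = sin 49.80° × sin 21.652° = 0.28182, so δ = +16.369°.
cos h₀ = −tan(+26.3°) tan(+16.369°) = -0.1452, h₀ = 1.7165 rad.
Bracket: h₀ sin ϕ sin δ + cos ϕ cos δ sin h₀ = 1.7165×0.44307×0.28182 + 0.89649×0.95947×0.98941 = 0.214332 + 0.851046 = 1.065378.
Q̄ = (S_0/π) × [bracket] = (578/π) × 1.065378 = 196.0 W/m².

Q̄ ≈ 196 W/m²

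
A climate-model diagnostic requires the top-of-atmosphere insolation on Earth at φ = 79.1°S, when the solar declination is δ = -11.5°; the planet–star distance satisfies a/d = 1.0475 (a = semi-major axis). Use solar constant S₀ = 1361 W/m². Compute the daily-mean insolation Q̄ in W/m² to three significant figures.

Q̄ ≈ 292 W/m²

cos H₀ = −tan(-79.1°) tan(-11.500°) = -1.0565 ≤ −1 ⇒ polar day, H₀ = π.
Bracket: H₀ sin φ sin δ + cos φ cos δ sin H₀ = 3.1416×-0.98196×-0.19937 + 0.18910×0.97992×0.00000 = 0.615042 + 0.000000 = 0.615042.
Inverse-square distance factor (a/d)² = 1.0475² = 1.097256.
Q̄ = (S₀/π) × 1.097256 × [bracket] = (1361/π) × 1.097256 × 0.615042 = 292.4 W/m².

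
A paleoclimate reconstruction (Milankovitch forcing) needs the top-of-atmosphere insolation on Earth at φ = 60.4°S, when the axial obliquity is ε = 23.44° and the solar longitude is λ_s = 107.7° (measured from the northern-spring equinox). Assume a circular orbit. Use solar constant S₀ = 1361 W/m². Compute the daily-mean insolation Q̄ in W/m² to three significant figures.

Solar declination: sin δ = sin ε · sin λ_s = sin 23.44° × sin 107.7° = 0.37896, so δ = +22.269°.
cos H₀ = −tan(-60.4°) tan(+22.269°) = 0.7209, H₀ = 0.7658 rad.
Bracket: H₀ sin φ sin δ + cos φ cos δ sin H₀ = 0.7658×-0.86949×0.37896 + 0.49394×0.92541×0.69309 = -0.252333 + 0.316809 = 0.064476.
Q̄ = (S₀/π) × [bracket] = (1361/π) × 0.064476 = 27.93 W/m².

Q̄ ≈ 27.9 W/m²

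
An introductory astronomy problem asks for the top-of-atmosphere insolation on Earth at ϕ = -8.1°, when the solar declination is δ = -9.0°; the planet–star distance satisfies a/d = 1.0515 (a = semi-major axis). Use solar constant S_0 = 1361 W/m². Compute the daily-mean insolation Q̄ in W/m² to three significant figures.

cos h₀ = −tan(-8.1°) tan(-9.000°) = -0.0225, h₀ = 1.5933 rad.
Bracket: h₀ sin ϕ sin δ + cos ϕ cos δ sin h₀ = 1.5933×-0.14090×-0.15643 + 0.99002×0.98769×0.99975 = 0.035118 + 0.977588 = 1.012706.
Inverse-square distance factor (a/d)² = 1.0515² = 1.105652.
Q̄ = (S_0/π) × 1.105652 × [bracket] = (1361/π) × 1.105652 × 1.012706 = 485.1 W/m².

Q̄ ≈ 485 W/m²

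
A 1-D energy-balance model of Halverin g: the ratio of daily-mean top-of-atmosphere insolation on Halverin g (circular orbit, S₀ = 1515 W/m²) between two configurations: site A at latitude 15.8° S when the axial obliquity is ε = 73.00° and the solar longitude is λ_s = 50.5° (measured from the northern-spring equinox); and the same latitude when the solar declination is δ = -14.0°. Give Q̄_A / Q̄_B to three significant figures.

— Configuration A (φ=-15.8°):
Solar declination: sin δ = sin ε · sin λ_s = sin 73.00° × sin 50.5° = 0.73791, so δ = +47.554°.
cos H₀ = −tan(-15.8°) tan(+47.554°) = 0.3094, H₀ = 1.2562 rad.
Bracket: H₀ sin φ sin δ + cos φ cos δ sin H₀ = 1.2562×-0.27228×0.73791 + 0.96222×0.67490×0.95094 = -0.252393 + 0.617543 = 0.365150.
Q̄ = (S₀/π) × [bracket] = (1515/π) × 0.365150 = 176.09 W/m².
— Configuration B (φ=-15.8°):
cos H₀ = −tan(-15.8°) tan(-14.000°) = -0.0706, H₀ = 1.6414 rad.
Bracket: H₀ sin φ sin δ + cos φ cos δ sin H₀ = 1.6414×-0.27228×-0.24192 + 0.96222×0.97030×0.99751 = 0.108119 + 0.931317 = 1.039436.
Q̄ = (S₀/π) × [bracket] = (1515/π) × 1.039436 = 501.26 W/m².
Ratio Q̄_A / Q̄_B = 176.09 / 501.26 = 0.3513.

Q̄_A / Q̄_B ≈ 0.351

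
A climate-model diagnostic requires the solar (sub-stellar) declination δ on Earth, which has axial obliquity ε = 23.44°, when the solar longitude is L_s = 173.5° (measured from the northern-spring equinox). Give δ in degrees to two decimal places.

δ = +2.58°

sin δ = sin ε · sin L_s = sin 23.44° × sin 173.5° = 0.045031.
δ = arcsin(0.045031) = +2.58°.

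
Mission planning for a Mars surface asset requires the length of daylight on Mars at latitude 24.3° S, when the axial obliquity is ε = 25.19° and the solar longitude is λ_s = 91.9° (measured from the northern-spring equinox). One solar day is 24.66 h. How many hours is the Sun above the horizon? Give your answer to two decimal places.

10.65 h

Solar declination: sin δ = sin ε · sin λ_s = sin 25.19° × sin 91.9° = 0.42539, so δ = +25.175°.
cos H₀ = −tan φ · tan δ = −tan(-24.3°) × tan(+25.175°) = 0.2122, so H₀ = 1.3569 rad = 77.75°.
Daylight = 2H₀/(2π) × 24.66 h = (1.3569/π) × 24.66 = 10.65 h.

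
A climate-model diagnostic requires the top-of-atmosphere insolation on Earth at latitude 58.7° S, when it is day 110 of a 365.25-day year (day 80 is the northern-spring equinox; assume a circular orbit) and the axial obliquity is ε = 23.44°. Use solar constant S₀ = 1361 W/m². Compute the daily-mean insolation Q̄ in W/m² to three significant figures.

Q̄ ≈ 119 W/m²

Solar longitude: λ_s = 360° × (110 − 80)/365.25 = 29.569°.
sin δ = sin 23.44° × sin 29.569° = 0.19630, so δ = +11.320°.
cos H₀ = −tan(-58.7°) tan(+11.320°) = 0.3293, H₀ = 1.2353 rad.
Bracket: H₀ sin φ sin δ + cos φ cos δ sin H₀ = 1.2353×-0.85446×0.19630 + 0.51952×0.98054×0.94424 = -0.207197 + 0.481005 = 0.273808.
Q̄ = (S₀/π) × [bracket] = (1361/π) × 0.273808 = 118.6 W/m².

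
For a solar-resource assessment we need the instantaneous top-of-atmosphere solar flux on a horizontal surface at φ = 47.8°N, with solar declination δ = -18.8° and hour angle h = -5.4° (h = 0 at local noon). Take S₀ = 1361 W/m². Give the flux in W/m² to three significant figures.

cos θ_z = sin φ sin δ + cos φ cos δ cos h = -0.238736 + 0.633062 = 0.394326.
Flux = S₀ · cos θ_z = 1361 × 0.394326 = 536.7 W/m².

537 W/m²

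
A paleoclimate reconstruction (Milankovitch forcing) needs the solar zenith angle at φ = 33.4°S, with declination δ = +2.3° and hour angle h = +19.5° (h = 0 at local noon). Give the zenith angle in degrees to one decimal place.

cos θ_z = sin φ sin δ + cos φ cos δ cos h = -0.022092 + 0.786328 = 0.764236.
θ_z = arccos(0.764236) = 40.2°.

θ_z = 40.2°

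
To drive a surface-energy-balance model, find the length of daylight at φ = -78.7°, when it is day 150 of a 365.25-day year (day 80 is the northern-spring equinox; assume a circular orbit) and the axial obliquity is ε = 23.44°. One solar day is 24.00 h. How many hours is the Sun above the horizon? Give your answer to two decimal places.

0.00 h

Solar longitude: λ_s = 360° × (150 − 80)/365.25 = 68.994°.
sin δ = sin 23.44° × sin 68.994° = 0.37135, so δ = +21.799°.
cos H₀ = −tan φ · tan δ = 2.0016 ≥ 1, so the Sun never rises (polar night) and H₀ = 0.
Daylight = 2H₀/(2π) × 24.00 h = (0.0000/π) × 24.00 = 0.00 h.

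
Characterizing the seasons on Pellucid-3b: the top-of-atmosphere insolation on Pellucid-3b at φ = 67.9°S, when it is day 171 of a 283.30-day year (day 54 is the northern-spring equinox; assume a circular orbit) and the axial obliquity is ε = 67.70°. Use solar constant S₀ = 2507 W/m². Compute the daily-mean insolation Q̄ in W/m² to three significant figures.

Q̄ ≈ 0.00 W/m²

Solar longitude: λ_s = 360° × (171 − 54)/283.30 = 148.676°.
sin δ = sin 67.70° × sin 148.676° = 0.48099, so δ = +28.750°.
cos H₀ = −tan(-67.9°) tan(+28.750°) = 1.3511 ≥ 1 ⇒ polar night, H₀ = 0 and Q̄ = 0.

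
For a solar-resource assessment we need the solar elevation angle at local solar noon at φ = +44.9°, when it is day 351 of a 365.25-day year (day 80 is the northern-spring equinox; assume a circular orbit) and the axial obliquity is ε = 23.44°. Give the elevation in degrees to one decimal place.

Solar longitude: λ_s = 360° × (351 − 80)/365.25 = 267.105°.
sin δ = sin 23.44° × sin 267.105° = -0.39728, so δ = -23.408°.
At local noon the hour angle is zero, so the zenith angle equals |φ − δ| = |+44.9° − (-23.408°)| = 68.308°.
Elevation = 90° − 68.308° = 21.7°.

21.7°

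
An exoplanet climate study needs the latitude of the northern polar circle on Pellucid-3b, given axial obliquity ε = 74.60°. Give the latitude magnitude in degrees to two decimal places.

15.40°

The polar circle is the lowest latitude that experiences at least one full rotation of continuous daylight at the northern-summer solstice; it lies at |ϕ| = 90° − ε = 90° − 74.60° = 15.40°.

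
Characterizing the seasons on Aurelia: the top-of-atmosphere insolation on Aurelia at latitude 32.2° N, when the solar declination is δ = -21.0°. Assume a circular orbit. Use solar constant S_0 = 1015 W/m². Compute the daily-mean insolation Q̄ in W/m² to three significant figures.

cos h₀ = −tan(+32.2°) tan(-21.000°) = 0.2417, h₀ = 1.3266 rad.
Bracket: h₀ sin ϕ sin δ + cos ϕ cos δ sin h₀ = 1.3266×0.53288×-0.35837 + 0.84619×0.93358×0.97034 = -0.253338 + 0.766555 = 0.513217.
Q̄ = (S_0/π) × [bracket] = (1015/π) × 0.513217 = 165.8 W/m².

Q̄ ≈ 166 W/m²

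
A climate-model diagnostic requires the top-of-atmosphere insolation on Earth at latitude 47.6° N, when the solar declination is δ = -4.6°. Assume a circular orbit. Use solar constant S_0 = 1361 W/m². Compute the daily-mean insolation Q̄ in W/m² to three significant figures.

Q̄ ≈ 252 W/m²

cos h₀ = −tan(+47.6°) tan(-4.600°) = 0.0881, h₀ = 1.4826 rad.
Bracket: h₀ sin ϕ sin δ + cos ϕ cos δ sin h₀ = 1.4826×0.73846×-0.08020 + 0.67430×0.99678×0.99611 = -0.087806 + 0.669514 = 0.581708.
Q̄ = (S_0/π) × [bracket] = (1361/π) × 0.581708 = 252.0 W/m².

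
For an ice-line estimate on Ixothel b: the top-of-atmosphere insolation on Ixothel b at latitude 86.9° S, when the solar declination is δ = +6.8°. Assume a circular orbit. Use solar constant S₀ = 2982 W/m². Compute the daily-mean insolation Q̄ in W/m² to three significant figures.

Q̄ ≈ 0.00 W/m²

cos H₀ = −tan(-86.9°) tan(+6.800°) = 2.2018 ≥ 1 ⇒ polar night, H₀ = 0 and Q̄ = 0.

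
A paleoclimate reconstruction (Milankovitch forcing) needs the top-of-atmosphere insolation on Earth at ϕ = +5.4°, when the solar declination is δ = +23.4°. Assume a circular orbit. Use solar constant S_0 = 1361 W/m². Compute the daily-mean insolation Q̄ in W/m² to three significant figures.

cos h₀ = −tan(+5.4°) tan(+23.400°) = -0.0409, h₀ = 1.6117 rad.
Bracket: h₀ sin ϕ sin δ + cos ϕ cos δ sin h₀ = 1.6117×0.09411×0.39715 + 0.99556×0.91775×0.99916 = 0.060239 + 0.912908 = 0.973147.
Q̄ = (S_0/π) × [bracket] = (1361/π) × 0.973147 = 421.6 W/m².

Q̄ ≈ 422 W/m²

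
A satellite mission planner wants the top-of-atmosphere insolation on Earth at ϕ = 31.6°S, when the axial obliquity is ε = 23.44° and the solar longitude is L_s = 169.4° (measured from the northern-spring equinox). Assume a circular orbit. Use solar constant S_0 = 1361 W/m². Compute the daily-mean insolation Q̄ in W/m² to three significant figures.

Q̄ ≈ 342 W/m²

Solar declination: sin δ = sin ε · sin L_s = sin 23.44° × sin 169.4° = 0.07317, so δ = +4.196°.
cos h₀ = −tan(-31.6°) tan(+4.196°) = 0.0451, h₀ = 1.5256 rad.
Bracket: h₀ sin ϕ sin δ + cos ϕ cos δ sin h₀ = 1.5256×-0.52399×0.07317 + 0.85173×0.99732×0.99898 = -0.058492 + 0.848581 = 0.790089.
Q̄ = (S_0/π) × [bracket] = (1361/π) × 0.790089 = 342.3 W/m².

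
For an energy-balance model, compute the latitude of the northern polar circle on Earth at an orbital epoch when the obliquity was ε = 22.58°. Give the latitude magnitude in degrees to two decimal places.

The polar circle is the lowest latitude that experiences at least one full rotation of continuous daylight at the northern-summer solstice; it lies at |φ| = 90° − ε = 90° − 22.58° = 67.42°.

67.42°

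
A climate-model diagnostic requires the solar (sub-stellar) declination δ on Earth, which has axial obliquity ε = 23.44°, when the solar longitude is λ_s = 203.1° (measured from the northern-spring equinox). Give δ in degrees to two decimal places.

δ = -8.98°

sin δ = sin ε · sin λ_s = sin 23.44° × sin 203.1° = -0.156067.
δ = arcsin(-0.156067) = -8.98°.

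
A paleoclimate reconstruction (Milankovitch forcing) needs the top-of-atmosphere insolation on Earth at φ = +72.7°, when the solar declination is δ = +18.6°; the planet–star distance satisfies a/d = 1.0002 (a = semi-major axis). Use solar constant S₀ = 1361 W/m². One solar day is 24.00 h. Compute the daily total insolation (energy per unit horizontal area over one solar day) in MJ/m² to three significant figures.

35.8 MJ/m²

cos H₀ = −tan(+72.7°) tan(+18.600°) = -1.0805 ≤ −1 ⇒ polar day, H₀ = π.
Bracket: H₀ sin φ sin δ + cos φ cos δ sin H₀ = 3.1416×0.95476×0.31896 + 0.29737×0.94777×0.00000 = 0.956712 + 0.000000 = 0.956712.
Inverse-square distance factor (a/d)² = 1.0002² = 1.000400.
Q̄ = (S₀/π) × 1.000400 × [bracket] = (1361/π) × 1.000400 × 0.956712 = 414.63 W/m².
Daily total = Q̄ × 24.00 h × 3600 s/h = 414.63 × 24.00 × 3600 / 10⁶ = 35.82 MJ/m².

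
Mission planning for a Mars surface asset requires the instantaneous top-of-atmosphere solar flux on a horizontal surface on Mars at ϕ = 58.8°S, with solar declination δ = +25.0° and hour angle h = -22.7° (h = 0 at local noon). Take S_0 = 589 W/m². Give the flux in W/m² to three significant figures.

cos θ_z = sin ϕ sin δ + cos ϕ cos δ cos h = -0.361493 + 0.433124 = 0.071631.
Flux = S_0 · cos θ_z = 589 × 0.071631 = 42.19 W/m².

42.2 W/m²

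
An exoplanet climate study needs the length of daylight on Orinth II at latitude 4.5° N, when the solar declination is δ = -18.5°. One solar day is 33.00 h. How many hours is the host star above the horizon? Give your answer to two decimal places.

16.22 h

cos h₀ = −tan ϕ · tan δ = −tan(+4.5°) × tan(-18.500°) = 0.0263, so h₀ = 1.5445 rad = 88.49°.
Daylight = 2h₀/(2π) × 33.00 h = (1.5445/π) × 33.00 = 16.22 h.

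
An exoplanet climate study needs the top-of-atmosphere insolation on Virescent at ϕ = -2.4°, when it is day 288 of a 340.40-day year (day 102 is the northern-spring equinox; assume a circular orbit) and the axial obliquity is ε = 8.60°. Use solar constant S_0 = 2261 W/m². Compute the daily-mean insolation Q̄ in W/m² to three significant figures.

Q̄ ≈ 720 W/m²

Solar longitude: L_s = 360° × (288 − 102)/340.40 = 196.710°.
sin δ = sin 8.60° × sin 196.710° = -0.04299, so δ = -2.464°.
cos h₀ = −tan(-2.4°) tan(-2.464°) = -0.0018, h₀ = 1.5726 rad.
Bracket: h₀ sin ϕ sin δ + cos ϕ cos δ sin h₀ = 1.5726×-0.04188×-0.04299 + 0.99912×0.99908×1.00000 = 0.002831 + 0.998201 = 1.001032.
Q̄ = (S_0/π) × [bracket] = (2261/π) × 1.001032 = 720.4 W/m².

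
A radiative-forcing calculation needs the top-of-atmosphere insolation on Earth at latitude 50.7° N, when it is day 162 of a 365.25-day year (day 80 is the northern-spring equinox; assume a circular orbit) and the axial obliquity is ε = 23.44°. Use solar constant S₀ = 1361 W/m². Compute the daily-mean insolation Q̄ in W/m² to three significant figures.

Q̄ ≈ 494 W/m²

Solar longitude: λ_s = 360° × (162 − 80)/365.25 = 80.821°.
sin δ = sin 23.44° × sin 80.821° = 0.39270, so δ = +23.122°.
cos H₀ = −tan(+50.7°) tan(+23.122°) = -0.5217, H₀ = 2.1196 rad.
Bracket: H₀ sin φ sin δ + cos φ cos δ sin H₀ = 2.1196×0.77384×0.39270 + 0.63338×0.91967×0.85314 = 0.644119 + 0.496955 = 1.141074.
Q̄ = (S₀/π) × [bracket] = (1361/π) × 1.141074 = 494.3 W/m².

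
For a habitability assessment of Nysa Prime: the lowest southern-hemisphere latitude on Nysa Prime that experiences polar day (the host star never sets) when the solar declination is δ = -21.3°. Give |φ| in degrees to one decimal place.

Polar day requires cos H₀ = −tan φ tan δ ≤ −1, i.e. tan φ tan δ ≥ 1.
The boundary is |tan φ| · |tan δ| = 1, so |φ| = 90° − |δ| = 90° − 21.3° = 68.7° in the southern hemisphere.

|φ| = 68.7°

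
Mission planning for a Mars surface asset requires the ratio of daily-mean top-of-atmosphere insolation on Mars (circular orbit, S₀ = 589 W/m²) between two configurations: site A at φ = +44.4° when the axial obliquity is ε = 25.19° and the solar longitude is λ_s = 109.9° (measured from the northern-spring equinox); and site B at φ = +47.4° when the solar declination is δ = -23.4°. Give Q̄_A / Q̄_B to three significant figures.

Q̄_A / Q̄_B ≈ 4.98

— Configuration A (φ=+44.4°):
Solar declination: sin δ = sin ε · sin λ_s = sin 25.19° × sin 109.9° = 0.40021, so δ = +23.591°.
cos H₀ = −tan(+44.4°) tan(+23.591°) = -0.4277, H₀ = 2.0127 rad.
Bracket: H₀ sin φ sin δ + cos φ cos δ sin H₀ = 2.0127×0.69966×0.40021 + 0.71447×0.91642×0.90394 = 0.563578 + 0.591859 = 1.155437.
Q̄ = (S₀/π) × [bracket] = (589/π) × 1.155437 = 216.63 W/m².
— Configuration B (φ=+47.4°):
cos H₀ = −tan(+47.4°) tan(-23.400°) = 0.4706, H₀ = 1.0808 rad.
Bracket: H₀ sin φ sin δ + cos φ cos δ sin H₀ = 1.0808×0.73610×-0.39715 + 0.67688×0.91775×0.88235 = -0.315963 + 0.548122 = 0.232159.
Q̄ = (S₀/π) × [bracket] = (589/π) × 0.232159 = 43.526 W/m².
Ratio Q̄_A / Q̄_B = 216.63 / 43.526 = 4.977.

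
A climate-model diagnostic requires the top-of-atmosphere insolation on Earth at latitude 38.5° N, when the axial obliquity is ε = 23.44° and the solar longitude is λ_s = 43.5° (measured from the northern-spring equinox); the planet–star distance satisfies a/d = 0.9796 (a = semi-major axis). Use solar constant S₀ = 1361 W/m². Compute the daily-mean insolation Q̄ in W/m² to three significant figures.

Q̄ ≈ 432 W/m²

Solar declination: sin δ = sin ε · sin λ_s = sin 23.44° × sin 43.5° = 0.27382, so δ = +15.892°.
cos H₀ = −tan(+38.5°) tan(+15.892°) = -0.2265, H₀ = 1.7992 rad.
Bracket: H₀ sin φ sin δ + cos φ cos δ sin H₀ = 1.7992×0.62251×0.27382 + 0.78261×0.96178×0.97402 = 0.306684 + 0.733144 = 1.039828.
Inverse-square distance factor (a/d)² = 0.9796² = 0.959616.
Q̄ = (S₀/π) × 0.959616 × [bracket] = (1361/π) × 0.959616 × 1.039828 = 432.3 W/m².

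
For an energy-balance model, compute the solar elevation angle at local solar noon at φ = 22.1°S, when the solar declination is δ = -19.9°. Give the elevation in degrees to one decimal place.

87.8°

At local noon the hour angle is zero, so the zenith angle equals |φ − δ| = |-22.1° − (-19.900°)| = 2.200°.
Elevation = 90° − 2.200° = 87.8°.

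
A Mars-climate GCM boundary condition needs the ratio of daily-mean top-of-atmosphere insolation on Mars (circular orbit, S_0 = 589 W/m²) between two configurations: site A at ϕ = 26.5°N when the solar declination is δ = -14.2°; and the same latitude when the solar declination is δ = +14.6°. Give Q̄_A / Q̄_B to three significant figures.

— Configuration A (ϕ=+26.5°):
cos h₀ = −tan(+26.5°) tan(-14.200°) = 0.1262, h₀ = 1.4443 rad.
Bracket: h₀ sin ϕ sin δ + cos ϕ cos δ sin h₀ = 1.4443×0.44620×-0.24531 + 0.89493×0.96945×0.99201 = -0.158089 + 0.860658 = 0.702569.
Q̄ = (S_0/π) × [bracket] = (589/π) × 0.702569 = 131.72 W/m².
— Configuration B (ϕ=+26.5°):
cos h₀ = −tan(+26.5°) tan(+14.600°) = -0.1299, h₀ = 1.7010 rad.
Bracket: h₀ sin ϕ sin δ + cos ϕ cos δ sin h₀ = 1.7010×0.44620×0.25207 + 0.89493×0.96771×0.99153 = 0.191318 + 0.858697 = 1.050015.
Q̄ = (S_0/π) × [bracket] = (589/π) × 1.050015 = 196.86 W/m².
Ratio Q̄_A / Q̄_B = 131.72 / 196.86 = 0.6691.

Q̄_A / Q̄_B ≈ 0.669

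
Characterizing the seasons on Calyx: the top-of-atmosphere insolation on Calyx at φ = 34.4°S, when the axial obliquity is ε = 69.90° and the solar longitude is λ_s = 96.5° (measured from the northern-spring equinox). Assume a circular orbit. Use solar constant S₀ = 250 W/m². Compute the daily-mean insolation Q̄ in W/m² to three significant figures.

Q̄ ≈ 0.00 W/m²

Solar declination: sin δ = sin ε · sin λ_s = sin 69.90° × sin 96.5° = 0.93306, so δ = +68.917°.
cos H₀ = −tan(-34.4°) tan(+68.917°) = 1.7760 ≥ 1 ⇒ polar night, H₀ = 0 and Q̄ = 0.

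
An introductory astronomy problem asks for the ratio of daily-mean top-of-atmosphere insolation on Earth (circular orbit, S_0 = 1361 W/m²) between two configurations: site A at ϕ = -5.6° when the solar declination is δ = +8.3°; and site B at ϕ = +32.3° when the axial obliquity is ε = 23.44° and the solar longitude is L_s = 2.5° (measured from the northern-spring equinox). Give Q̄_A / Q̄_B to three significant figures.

Q̄_A / Q̄_B ≈ 1.12

— Configuration A (ϕ=-5.6°):
cos h₀ = −tan(-5.6°) tan(+8.300°) = 0.0143, h₀ = 1.5565 rad.
Bracket: h₀ sin ϕ sin δ + cos ϕ cos δ sin h₀ = 1.5565×-0.09758×0.14436 + 0.99523×0.98953×0.99990 = -0.021926 + 0.984711 = 0.962785.
Q̄ = (S_0/π) × [bracket] = (1361/π) × 0.962785 = 417.10 W/m².
— Configuration B (ϕ=+32.3°):
Solar declination: sin δ = sin ε · sin L_s = sin 23.44° × sin 2.5° = 0.01735, so δ = +0.994°.
cos h₀ = −tan(+32.3°) tan(+0.994°) = -0.0110, h₀ = 1.5818 rad.
Bracket: h₀ sin ϕ sin δ + cos ϕ cos δ sin h₀ = 1.5818×0.53435×0.01735 + 0.84526×0.99985×0.99994 = 0.014665 + 0.845083 = 0.859748.
Q̄ = (S_0/π) × [bracket] = (1361/π) × 0.859748 = 372.46 W/m².
Ratio Q̄_A / Q̄_B = 417.10 / 372.46 = 1.120.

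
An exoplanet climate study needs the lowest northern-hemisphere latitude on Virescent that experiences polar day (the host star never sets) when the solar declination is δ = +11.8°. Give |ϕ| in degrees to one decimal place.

|ϕ| = 78.2°

Polar day requires cos h₀ = −tan ϕ tan δ ≤ −1, i.e. tan ϕ tan δ ≥ 1.
The boundary is |tan ϕ| · |tan δ| = 1, so |ϕ| = 90° − |δ| = 90° − 11.8° = 78.2° in the northern hemisphere.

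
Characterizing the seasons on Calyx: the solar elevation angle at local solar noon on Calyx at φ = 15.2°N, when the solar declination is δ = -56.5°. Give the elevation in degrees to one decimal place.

18.3°

At local noon the hour angle is zero, so the zenith angle equals |φ − δ| = |+15.2° − (-56.500°)| = 71.700°.
Elevation = 90° − 71.700° = 18.3°.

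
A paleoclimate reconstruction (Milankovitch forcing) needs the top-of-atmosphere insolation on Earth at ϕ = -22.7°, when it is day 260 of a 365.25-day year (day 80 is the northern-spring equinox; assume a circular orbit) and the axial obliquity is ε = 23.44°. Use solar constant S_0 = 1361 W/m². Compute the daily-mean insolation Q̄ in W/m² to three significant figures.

Solar longitude: L_s = 360° × (260 − 80)/365.25 = 177.413°.
sin δ = sin 23.44° × sin 177.413° = 0.01796, so δ = +1.029°.
cos h₀ = −tan(-22.7°) tan(+1.029°) = 0.0075, h₀ = 1.5633 rad.
Bracket: h₀ sin ϕ sin δ + cos ϕ cos δ sin h₀ = 1.5633×-0.38591×0.01796 + 0.92254×0.99984×0.99997 = -0.010835 + 0.922365 = 0.911530.
Q̄ = (S_0/π) × [bracket] = (1361/π) × 0.911530 = 394.9 W/m².

Q̄ ≈ 395 W/m²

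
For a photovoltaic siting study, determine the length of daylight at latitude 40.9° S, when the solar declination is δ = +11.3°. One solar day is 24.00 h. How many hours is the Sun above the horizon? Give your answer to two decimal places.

10.67 h

cos H₀ = −tan φ · tan δ = −tan(-40.9°) × tan(+11.300°) = 0.1731, so H₀ = 1.3968 rad = 80.03°.
Daylight = 2H₀/(2π) × 24.00 h = (1.3968/π) × 24.00 = 10.67 h.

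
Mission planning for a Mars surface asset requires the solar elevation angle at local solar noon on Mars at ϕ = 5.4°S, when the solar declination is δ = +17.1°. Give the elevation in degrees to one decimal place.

67.5°

At local noon the hour angle is zero, so the zenith angle equals |ϕ − δ| = |-5.4° − (+17.100°)| = 22.500°.
Elevation = 90° − 22.500° = 67.5°.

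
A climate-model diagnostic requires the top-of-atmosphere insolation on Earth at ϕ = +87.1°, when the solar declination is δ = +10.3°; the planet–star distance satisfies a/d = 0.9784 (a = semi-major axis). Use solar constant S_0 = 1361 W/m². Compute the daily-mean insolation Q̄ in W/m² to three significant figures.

Q̄ ≈ 233 W/m²

cos h₀ = −tan(+87.1°) tan(+10.300°) = -3.5874 ≤ −1 ⇒ polar day, h₀ = π.
Bracket: h₀ sin ϕ sin δ + cos ϕ cos δ sin h₀ = 3.1416×0.99872×0.17880 + 0.05059×0.98389×0.00000 = 0.560999 + 0.000000 = 0.560999.
Inverse-square distance factor (a/d)² = 0.9784² = 0.957267.
Q̄ = (S_0/π) × 0.957267 × [bracket] = (1361/π) × 0.957267 × 0.560999 = 232.7 W/m².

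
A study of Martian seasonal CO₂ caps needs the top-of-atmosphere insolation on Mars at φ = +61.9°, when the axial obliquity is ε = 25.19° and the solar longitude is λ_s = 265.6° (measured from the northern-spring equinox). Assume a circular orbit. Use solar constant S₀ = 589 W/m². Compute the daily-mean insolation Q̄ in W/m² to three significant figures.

Solar declination: sin δ = sin ε · sin λ_s = sin 25.19° × sin 265.6° = -0.42437, so δ = -25.111°.
cos H₀ = −tan(+61.9°) tan(-25.111°) = 0.8777, H₀ = 0.4997 rad.
Bracket: H₀ sin φ sin δ + cos φ cos δ sin H₀ = 0.4997×0.88213×-0.42437 + 0.47101×0.90549×0.47917 = -0.187062 + 0.204364 = 0.017302.
Q̄ = (S₀/π) × [bracket] = (589/π) × 0.017302 = 3.244 W/m².

Q̄ ≈ 3.24 W/m²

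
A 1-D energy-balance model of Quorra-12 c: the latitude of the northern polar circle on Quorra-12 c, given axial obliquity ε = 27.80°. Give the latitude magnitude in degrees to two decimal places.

62.20°

The polar circle is the lowest latitude that experiences at least one full rotation of continuous daylight at the northern-summer solstice; it lies at |ϕ| = 90° − ε = 90° − 27.80° = 62.20°.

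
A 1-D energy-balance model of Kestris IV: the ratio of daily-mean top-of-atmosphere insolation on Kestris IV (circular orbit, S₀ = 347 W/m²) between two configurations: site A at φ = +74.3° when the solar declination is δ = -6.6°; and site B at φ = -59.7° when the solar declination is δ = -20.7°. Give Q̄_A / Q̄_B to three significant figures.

Q̄_A / Q̄_B ≈ 0.112

— Configuration A (φ=+74.3°):
cos H₀ = −tan(+74.3°) tan(-6.600°) = 0.4116, H₀ = 1.1466 rad.
Bracket: H₀ sin φ sin δ + cos φ cos δ sin H₀ = 1.1466×0.96269×-0.11494 + 0.27060×0.99337×0.91135 = -0.126873 + 0.244976 = 0.118103.
Q̄ = (S₀/π) × [bracket] = (347/π) × 0.118103 = 13.045 W/m².
— Configuration B (φ=-59.7°):
cos H₀ = −tan(-59.7°) tan(-20.700°) = -0.6466, H₀ = 2.2740 rad.
Bracket: H₀ sin φ sin δ + cos φ cos δ sin H₀ = 2.2740×-0.86340×-0.35347 + 0.50453×0.93544×0.76279 = 0.693993 + 0.360004 = 1.053997.
Q̄ = (S₀/π) × [bracket] = (347/π) × 1.053997 = 116.42 W/m².
Ratio Q̄_A / Q̄_B = 13.045 / 116.42 = 0.1121.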